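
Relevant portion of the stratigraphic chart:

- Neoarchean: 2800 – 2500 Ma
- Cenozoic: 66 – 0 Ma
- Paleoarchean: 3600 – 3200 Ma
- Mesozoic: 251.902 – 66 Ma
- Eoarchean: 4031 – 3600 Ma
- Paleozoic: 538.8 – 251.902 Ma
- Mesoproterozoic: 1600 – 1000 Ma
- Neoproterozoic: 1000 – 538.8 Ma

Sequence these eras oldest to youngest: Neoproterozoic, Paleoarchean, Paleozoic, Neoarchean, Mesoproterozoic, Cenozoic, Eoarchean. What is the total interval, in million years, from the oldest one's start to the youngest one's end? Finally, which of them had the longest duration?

From the excerpt: Neoproterozoic 1000–538.8; Paleoarchean 3600–3200; Paleozoic 538.8–251.902; Neoarchean 2800–2500; Mesoproterozoic 1600–1000; Cenozoic 66–0; Eoarchean 4031–3600 (Ma).
Larger Ma is earlier, so the oldest is Eoarchean and the youngest is Cenozoic; oldest to youngest: Eoarchean, Paleoarchean, Neoarchean, Mesoproterozoic, Neoproterozoic, Paleozoic, Cenozoic.
Oldest start 4031 minus youngest end 0 gives 4031 Myr overall.
Individual lengths (start − end): Neoproterozoic 461.2; Neoarchean 300; Cenozoic 66; Mesoproterozoic 600; Paleoarchean 400; Eoarchean 431; Paleozoic 286.898. The largest is Mesoproterozoic at 600 Myr.

Eoarchean, Paleoarchean, Neoarchean, Mesoproterozoic, Neoproterozoic, Paleozoic, Cenozoic; total span 4031 Myr; longest is Mesoproterozoic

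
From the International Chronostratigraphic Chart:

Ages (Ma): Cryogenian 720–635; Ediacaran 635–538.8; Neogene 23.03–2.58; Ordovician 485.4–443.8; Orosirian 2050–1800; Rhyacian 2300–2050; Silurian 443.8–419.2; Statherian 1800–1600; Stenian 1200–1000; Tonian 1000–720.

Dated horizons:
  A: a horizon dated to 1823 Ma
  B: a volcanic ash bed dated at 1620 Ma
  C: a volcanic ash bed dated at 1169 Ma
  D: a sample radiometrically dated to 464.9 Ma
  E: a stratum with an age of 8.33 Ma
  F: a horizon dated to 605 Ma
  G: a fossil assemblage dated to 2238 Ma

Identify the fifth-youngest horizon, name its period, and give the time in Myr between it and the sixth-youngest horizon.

B, in the Statherian; 203 million years to A

Sorted youngest-first by Ma: E (8.33), D (464.9), F (605), C (1169), B (1620), A (1823), G (2238).
The fifth youngest is B at 1620 Ma, which lies in 1800–1600 Ma: the Statherian.
The sixth youngest is A at 1823 Ma; separation = |1620 − 1823| = 203 Myr.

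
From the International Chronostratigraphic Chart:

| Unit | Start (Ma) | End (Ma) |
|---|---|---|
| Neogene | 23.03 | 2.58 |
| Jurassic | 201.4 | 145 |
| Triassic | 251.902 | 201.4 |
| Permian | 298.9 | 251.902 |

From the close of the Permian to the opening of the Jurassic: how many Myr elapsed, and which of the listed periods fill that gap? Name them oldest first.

End of Permian = 251.902 Ma; start of Jurassic = 201.4 Ma.
Gap = 251.902 − 201.4 = 50.502 Myr.
Periods wholly inside 251.902–201.4 Ma: Triassic (251.902–201.4).

50.502 million years; Triassic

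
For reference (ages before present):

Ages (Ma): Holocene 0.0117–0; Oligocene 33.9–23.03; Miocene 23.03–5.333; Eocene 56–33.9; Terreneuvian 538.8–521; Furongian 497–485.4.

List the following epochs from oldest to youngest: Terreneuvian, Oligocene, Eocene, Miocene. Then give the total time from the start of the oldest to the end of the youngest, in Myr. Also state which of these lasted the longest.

From the excerpt: Terreneuvian 538.8–521; Oligocene 33.9–23.03; Eocene 56–33.9; Miocene 23.03–5.333 (Ma).
Larger Ma is earlier, so the oldest is Terreneuvian and the youngest is Miocene; oldest to youngest: Terreneuvian, Eocene, Oligocene, Miocene.
Oldest start 538.8 minus youngest end 5.333 gives 533.467 Myr overall.
Individual lengths (start − end): Eocene 22.1; Terreneuvian 17.8; Miocene 17.697; Oligocene 10.87. The largest is Eocene at 22.1 Myr.

Terreneuvian, Eocene, Oligocene, Miocene; total span 533.467 Myr; longest is Eocene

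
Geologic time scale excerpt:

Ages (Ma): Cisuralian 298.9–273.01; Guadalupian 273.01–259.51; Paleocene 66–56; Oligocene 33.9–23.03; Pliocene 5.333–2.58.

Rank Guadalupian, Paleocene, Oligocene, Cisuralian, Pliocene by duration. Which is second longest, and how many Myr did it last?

Guadalupian, 13.5 million years

Durations: Guadalupian 13.5; Paleocene 10; Oligocene 10.87; Cisuralian 25.89; Pliocene 2.753 Myr.
Sorted longest-first: Cisuralian (25.89), Guadalupian (13.5), Oligocene (10.87), Paleocene (10), Pliocene (2.753).
The second longest is Guadalupian at 13.5 Myr.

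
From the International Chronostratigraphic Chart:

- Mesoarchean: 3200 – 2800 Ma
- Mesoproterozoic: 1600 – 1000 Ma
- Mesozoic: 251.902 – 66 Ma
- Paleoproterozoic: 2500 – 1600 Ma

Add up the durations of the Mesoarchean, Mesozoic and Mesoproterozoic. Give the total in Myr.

1185.902 million years

Each duration: Mesoarchean = 400; Mesozoic = 185.902; Mesoproterozoic = 600.
Sum: 400 + 185.902 + 600 = 1185.902 Myr.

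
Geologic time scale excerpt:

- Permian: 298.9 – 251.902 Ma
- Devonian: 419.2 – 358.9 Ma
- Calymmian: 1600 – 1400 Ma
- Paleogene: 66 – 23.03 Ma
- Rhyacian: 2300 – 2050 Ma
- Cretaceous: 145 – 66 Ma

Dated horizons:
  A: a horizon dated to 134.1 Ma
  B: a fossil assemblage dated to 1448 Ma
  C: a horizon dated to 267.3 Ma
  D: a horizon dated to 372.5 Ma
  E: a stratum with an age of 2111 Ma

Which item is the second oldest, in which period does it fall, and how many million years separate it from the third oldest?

B, in the Calymmian; 1075.5 million years to D

Sorted oldest-first by Ma: E (2111), B (1448), D (372.5), C (267.3), A (134.1).
The second oldest is B at 1448 Ma, which lies in 1600–1400 Ma: the Calymmian.
The third oldest is D at 372.5 Ma; separation = |1448 − 372.5| = 1075.5 Myr.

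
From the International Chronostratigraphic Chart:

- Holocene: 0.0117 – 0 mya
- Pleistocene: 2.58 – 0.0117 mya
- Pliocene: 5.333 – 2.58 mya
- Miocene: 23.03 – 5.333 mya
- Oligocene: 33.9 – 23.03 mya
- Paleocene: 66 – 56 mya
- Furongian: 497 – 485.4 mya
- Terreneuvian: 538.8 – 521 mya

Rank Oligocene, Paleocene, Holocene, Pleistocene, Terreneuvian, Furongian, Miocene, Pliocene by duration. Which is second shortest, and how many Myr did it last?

Durations: Oligocene 10.87; Paleocene 10; Holocene 0.0117; Pleistocene 2.5683; Terreneuvian 17.8; Furongian 11.6; Miocene 17.697; Pliocene 2.753 Myr.
Sorted shortest-first: Holocene (0.0117), Pleistocene (2.5683), Pliocene (2.753), Paleocene (10), Oligocene (10.87), Furongian (11.6), Miocene (17.697), Terreneuvian (17.8).
The second shortest is Pleistocene at 2.5683 Myr.

Pleistocene, 2.5683 million years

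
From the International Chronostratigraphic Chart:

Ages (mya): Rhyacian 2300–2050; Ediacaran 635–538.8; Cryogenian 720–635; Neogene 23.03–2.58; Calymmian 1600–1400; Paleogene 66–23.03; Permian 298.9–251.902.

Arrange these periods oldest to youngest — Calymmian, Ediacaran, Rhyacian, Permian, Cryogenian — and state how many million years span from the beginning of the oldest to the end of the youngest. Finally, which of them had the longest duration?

Rhyacian, Calymmian, Cryogenian, Ediacaran, Permian; total span 2048.098 Myr; longest is Rhyacian

Start ages (Ma): Rhyacian 2300, Calymmian 1600, Cryogenian 720, Ediacaran 635, Permian 298.9.
Ordered oldest to youngest: Rhyacian, Calymmian, Cryogenian, Ediacaran, Permian.
Span = 2300 − 251.902 = 2048.098 Myr.
Durations: Ediacaran 96.2, Permian 46.998, Calymmian 200, Rhyacian 250, Cryogenian 85 → longest is Rhyacian (250 Myr).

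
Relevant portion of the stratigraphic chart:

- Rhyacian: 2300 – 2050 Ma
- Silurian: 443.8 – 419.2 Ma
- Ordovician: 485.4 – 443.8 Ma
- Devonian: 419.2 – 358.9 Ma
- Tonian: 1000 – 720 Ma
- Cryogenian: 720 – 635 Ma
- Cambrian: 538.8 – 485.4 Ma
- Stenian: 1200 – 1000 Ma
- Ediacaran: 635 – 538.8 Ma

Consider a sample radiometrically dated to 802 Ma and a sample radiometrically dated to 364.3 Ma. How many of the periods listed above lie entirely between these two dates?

802 Ma sits inside the Tonian (1000–720) and 364.3 Ma inside the Devonian (419.2–358.9); neither of those is wholly between the two dates.
The listed periods lying completely between them are Cryogenian, Ediacaran, Cambrian, Ordovician, Silurian — 5 in all.

5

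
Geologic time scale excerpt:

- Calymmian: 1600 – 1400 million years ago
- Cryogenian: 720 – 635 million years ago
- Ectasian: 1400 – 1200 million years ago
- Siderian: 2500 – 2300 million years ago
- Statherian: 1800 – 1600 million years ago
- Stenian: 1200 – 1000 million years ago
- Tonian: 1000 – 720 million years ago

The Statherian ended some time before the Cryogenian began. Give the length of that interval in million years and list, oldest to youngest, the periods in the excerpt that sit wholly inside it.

880 million years; Calymmian, Ectasian, Stenian, Tonian

The Statherian closes at 1600 Ma and the Cryogenian opens at 720 Ma, so the interval is 1600 − 720 = 880 Myr.
A period fits inside if it starts at or after 1600 Ma and ends at or before 720 Ma; oldest first that gives Calymmian, Ectasian, Stenian, Tonian.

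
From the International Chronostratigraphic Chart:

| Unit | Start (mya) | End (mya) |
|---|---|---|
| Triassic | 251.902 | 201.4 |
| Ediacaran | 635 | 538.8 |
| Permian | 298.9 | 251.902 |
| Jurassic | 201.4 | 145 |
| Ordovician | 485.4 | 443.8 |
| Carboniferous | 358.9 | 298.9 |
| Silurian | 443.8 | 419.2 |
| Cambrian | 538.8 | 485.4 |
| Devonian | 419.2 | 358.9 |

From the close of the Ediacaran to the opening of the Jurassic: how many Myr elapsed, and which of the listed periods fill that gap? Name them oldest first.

337.4 million years; Cambrian, Ordovician, Silurian, Devonian, Carboniferous, Permian, Triassic

End of Ediacaran = 538.8 Ma; start of Jurassic = 201.4 Ma.
Gap = 538.8 − 201.4 = 337.4 Myr.
Periods wholly inside 538.8–201.4 Ma: Cambrian (538.8–485.4), Ordovician (485.4–443.8), Silurian (443.8–419.2), Devonian (419.2–358.9), Carboniferous (358.9–298.9), Permian (298.9–251.902), Triassic (251.902–201.4).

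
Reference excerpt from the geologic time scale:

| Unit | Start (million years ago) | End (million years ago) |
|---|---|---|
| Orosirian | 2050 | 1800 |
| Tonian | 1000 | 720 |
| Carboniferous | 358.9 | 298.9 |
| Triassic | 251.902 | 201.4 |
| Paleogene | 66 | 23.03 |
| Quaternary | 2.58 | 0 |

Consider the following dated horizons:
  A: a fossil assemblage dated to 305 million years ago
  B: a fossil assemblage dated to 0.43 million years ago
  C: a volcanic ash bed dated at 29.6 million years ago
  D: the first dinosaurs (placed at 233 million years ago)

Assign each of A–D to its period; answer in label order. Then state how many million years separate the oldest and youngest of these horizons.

A: 305 Ma lies in 358.9–298.9 Ma, so Carboniferous.
B: 0.43 Ma lies in 2.58–0 Ma, so Quaternary.
C: 29.6 Ma lies in 66–23.03 Ma, so Paleogene.
D: 233 Ma lies in 251.902–201.4 Ma, so Triassic.
Oldest = 305 Ma, youngest = 0.43 Ma → span 304.57 Myr.

A — Carboniferous; B — Quaternary; C — Paleogene; D — Triassic; span 304.57 million years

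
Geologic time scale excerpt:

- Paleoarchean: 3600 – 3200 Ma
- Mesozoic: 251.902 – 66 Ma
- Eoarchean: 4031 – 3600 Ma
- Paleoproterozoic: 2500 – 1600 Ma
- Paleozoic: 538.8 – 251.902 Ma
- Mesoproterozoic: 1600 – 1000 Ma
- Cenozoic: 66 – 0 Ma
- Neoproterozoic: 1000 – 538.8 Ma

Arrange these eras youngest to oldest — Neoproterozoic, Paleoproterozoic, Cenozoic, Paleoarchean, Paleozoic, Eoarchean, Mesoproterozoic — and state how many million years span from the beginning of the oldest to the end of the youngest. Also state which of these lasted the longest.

From the excerpt: Neoproterozoic 1000–538.8; Paleoproterozoic 2500–1600; Cenozoic 66–0; Paleoarchean 3600–3200; Paleozoic 538.8–251.902; Eoarchean 4031–3600; Mesoproterozoic 1600–1000 (Ma).
Larger Ma is earlier, so the oldest is Eoarchean and the youngest is Cenozoic; youngest to oldest: Cenozoic, Paleozoic, Neoproterozoic, Mesoproterozoic, Paleoproterozoic, Paleoarchean, Eoarchean.
Oldest start 4031 minus youngest end 0 gives 4031 Myr overall.
Individual lengths (start − end): Paleozoic 286.898; Neoproterozoic 461.2; Paleoproterozoic 900; Mesoproterozoic 600; Eoarchean 431; Paleoarchean 400; Cenozoic 66. The largest is Paleoproterozoic at 900 Myr.

Cenozoic → Paleozoic → Neoproterozoic → Mesoproterozoic → Paleoproterozoic → Paleoarchean → Eoarchean; total span 4031 Myr; longest is Paleoproterozoic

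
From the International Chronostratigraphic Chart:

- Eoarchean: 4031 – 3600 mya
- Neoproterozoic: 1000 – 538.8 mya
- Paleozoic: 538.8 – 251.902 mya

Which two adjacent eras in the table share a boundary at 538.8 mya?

Neoproterozoic and Paleozoic

The Neoproterozoic ends at 538.8 mya and the Paleozoic begins at 538.8 mya, so they share that boundary.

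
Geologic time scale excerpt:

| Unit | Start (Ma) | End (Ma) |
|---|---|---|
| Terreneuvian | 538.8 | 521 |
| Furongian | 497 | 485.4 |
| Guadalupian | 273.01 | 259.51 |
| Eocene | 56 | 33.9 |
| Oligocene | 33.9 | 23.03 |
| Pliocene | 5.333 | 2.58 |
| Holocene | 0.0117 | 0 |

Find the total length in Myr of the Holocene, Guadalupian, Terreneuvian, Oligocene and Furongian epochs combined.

Each duration: Holocene = 0.0117; Guadalupian = 13.5; Terreneuvian = 17.8; Oligocene = 10.87; Furongian = 11.6.
Sum: 0.0117 + 13.5 + 17.8 + 10.87 + 11.6 = 53.7817 Myr.

53.7817 million years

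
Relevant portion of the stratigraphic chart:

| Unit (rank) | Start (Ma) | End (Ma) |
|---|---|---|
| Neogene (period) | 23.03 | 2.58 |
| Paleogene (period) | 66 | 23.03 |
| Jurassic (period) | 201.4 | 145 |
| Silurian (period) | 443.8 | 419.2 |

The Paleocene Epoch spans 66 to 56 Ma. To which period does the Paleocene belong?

The Paleocene (66–56 Ma) lies entirely within 66–23.03 Ma, the Paleogene Period.

Paleogene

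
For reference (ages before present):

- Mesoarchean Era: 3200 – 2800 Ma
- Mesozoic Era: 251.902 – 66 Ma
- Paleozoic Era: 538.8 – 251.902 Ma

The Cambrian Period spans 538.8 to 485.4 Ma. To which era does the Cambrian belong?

Paleozoic

The Cambrian (538.8–485.4 Ma) lies entirely within 538.8–251.902 Ma, the Paleozoic Era.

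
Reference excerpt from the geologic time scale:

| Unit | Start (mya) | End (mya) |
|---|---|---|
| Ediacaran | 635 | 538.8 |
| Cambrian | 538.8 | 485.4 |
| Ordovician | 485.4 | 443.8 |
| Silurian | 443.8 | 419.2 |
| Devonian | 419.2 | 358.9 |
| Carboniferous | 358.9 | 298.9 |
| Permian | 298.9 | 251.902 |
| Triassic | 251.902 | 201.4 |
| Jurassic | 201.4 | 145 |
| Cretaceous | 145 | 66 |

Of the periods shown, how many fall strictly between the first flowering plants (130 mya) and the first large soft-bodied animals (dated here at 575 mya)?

The older date is 575 Ma and the younger is 130 Ma.
Periods with start < 575 and end > 130 Ma: Cambrian (538.8–485.4), Ordovician (485.4–443.8), Silurian (443.8–419.2), Devonian (419.2–358.9), Carboniferous (358.9–298.9), Permian (298.9–251.902), Triassic (251.902–201.4), Jurassic (201.4–145).
That is 8 complete periods.

8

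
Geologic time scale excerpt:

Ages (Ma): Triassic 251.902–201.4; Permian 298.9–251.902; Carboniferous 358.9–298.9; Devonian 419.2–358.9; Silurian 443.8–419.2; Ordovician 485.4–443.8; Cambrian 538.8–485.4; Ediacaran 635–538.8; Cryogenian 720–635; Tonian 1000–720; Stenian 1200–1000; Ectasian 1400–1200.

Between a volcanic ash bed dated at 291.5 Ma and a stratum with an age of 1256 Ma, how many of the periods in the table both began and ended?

9

The older date is 1256 Ma and the younger is 291.5 Ma.
Periods with start < 1256 and end > 291.5 Ma: Stenian (1200–1000), Tonian (1000–720), Cryogenian (720–635), Ediacaran (635–538.8), Cambrian (538.8–485.4), Ordovician (485.4–443.8), Silurian (443.8–419.2), Devonian (419.2–358.9), Carboniferous (358.9–298.9).
That is 9 complete periods.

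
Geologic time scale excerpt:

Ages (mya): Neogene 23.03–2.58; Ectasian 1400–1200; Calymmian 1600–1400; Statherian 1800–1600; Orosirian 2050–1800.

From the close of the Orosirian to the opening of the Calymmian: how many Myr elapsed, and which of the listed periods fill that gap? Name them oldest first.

End of Orosirian = 1800 Ma; start of Calymmian = 1600 Ma.
Gap = 1800 − 1600 = 200 Myr.
Periods wholly inside 1800–1600 Ma: Statherian (1800–1600).

200 million years; Statherian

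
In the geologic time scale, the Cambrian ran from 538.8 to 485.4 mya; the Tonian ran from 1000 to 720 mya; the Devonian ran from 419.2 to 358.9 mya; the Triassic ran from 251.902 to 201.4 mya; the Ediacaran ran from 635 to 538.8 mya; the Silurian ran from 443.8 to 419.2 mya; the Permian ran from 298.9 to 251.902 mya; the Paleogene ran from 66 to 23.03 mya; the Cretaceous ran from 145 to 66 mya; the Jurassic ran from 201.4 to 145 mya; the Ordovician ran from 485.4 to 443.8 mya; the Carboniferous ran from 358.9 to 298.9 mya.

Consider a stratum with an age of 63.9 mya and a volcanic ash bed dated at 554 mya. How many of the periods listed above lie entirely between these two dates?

554 Ma sits inside the Ediacaran (635–538.8) and 63.9 Ma inside the Paleogene (66–23.03); neither of those is wholly between the two dates.
The listed periods lying completely between them are Cambrian, Ordovician, Silurian, Devonian, Carboniferous, Permian, Triassic, Jurassic, Cretaceous — 9 in all.

9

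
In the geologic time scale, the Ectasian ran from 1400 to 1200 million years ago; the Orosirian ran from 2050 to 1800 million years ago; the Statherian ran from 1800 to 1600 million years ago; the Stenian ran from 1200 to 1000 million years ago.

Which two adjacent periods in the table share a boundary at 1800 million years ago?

Orosirian and Statherian

The Orosirian ends at 1800 million years ago and the Statherian begins at 1800 million years ago, so they share that boundary.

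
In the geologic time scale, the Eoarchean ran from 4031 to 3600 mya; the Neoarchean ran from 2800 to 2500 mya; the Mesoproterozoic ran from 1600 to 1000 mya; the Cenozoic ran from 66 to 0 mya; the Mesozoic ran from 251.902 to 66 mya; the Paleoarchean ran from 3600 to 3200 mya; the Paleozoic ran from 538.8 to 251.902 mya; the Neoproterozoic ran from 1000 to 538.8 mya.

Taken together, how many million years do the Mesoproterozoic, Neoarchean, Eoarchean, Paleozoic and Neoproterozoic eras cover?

2079.098 million years

Duration is start − end for each: (1600 − 1000) + (2800 − 2500) + (4031 − 3600) + (538.8 − 251.902) + (1000 − 538.8).
That is 600 + 300 + 431 + 286.898 + 461.2, which totals 2079.098 million years.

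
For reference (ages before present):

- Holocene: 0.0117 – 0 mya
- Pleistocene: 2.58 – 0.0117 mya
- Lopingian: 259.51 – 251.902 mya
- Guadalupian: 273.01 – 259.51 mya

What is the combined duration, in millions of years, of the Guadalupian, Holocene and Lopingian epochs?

21.1197 million years

Each duration: Guadalupian = 13.5; Holocene = 0.0117; Lopingian = 7.608.
Sum: 13.5 + 0.0117 + 7.608 = 21.1197 Myr.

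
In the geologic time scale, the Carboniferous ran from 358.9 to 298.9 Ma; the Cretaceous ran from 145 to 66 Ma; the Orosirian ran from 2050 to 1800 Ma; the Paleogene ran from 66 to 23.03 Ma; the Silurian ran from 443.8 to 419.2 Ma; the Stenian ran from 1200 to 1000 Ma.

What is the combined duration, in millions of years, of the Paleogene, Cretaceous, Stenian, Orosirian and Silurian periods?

Duration is start − end for each: (66 − 23.03) + (145 − 66) + (1200 − 1000) + (2050 − 1800) + (443.8 − 419.2).
That is 42.97 + 79 + 200 + 250 + 24.6, which totals 596.57 million years.

596.57 million years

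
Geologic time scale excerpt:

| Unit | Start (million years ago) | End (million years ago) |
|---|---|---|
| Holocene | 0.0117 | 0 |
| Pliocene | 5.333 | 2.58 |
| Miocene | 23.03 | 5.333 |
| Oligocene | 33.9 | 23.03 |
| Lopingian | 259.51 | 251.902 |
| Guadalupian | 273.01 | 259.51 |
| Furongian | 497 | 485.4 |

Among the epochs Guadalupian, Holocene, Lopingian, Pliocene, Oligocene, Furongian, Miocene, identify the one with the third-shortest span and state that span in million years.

Durations: Guadalupian 13.5; Holocene 0.0117; Lopingian 7.608; Pliocene 2.753; Oligocene 10.87; Furongian 11.6; Miocene 17.697 Myr.
Sorted shortest-first: Holocene (0.0117), Pliocene (2.753), Lopingian (7.608), Oligocene (10.87), Furongian (11.6), Guadalupian (13.5), Miocene (17.697).
The third shortest is Lopingian at 7.608 Myr.

Lopingian, 7.608 million years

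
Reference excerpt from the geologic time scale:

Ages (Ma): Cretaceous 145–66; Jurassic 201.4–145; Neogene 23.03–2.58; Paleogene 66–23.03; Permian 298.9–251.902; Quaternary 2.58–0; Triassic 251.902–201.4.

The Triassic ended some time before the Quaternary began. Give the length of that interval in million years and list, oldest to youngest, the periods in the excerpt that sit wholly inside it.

198.82 million years; Jurassic, Cretaceous, Paleogene, Neogene

The Triassic closes at 201.4 Ma and the Quaternary opens at 2.58 Ma, so the interval is 201.4 − 2.58 = 198.82 Myr.
A period fits inside if it starts at or after 201.4 Ma and ends at or before 2.58 Ma; oldest first that gives Jurassic, Cretaceous, Paleogene, Neogene.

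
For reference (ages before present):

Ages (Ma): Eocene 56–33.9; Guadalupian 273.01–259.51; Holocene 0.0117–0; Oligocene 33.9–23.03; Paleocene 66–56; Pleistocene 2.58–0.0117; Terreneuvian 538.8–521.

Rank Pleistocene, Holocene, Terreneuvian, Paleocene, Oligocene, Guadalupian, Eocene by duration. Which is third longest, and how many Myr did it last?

Start − end for each: Pleistocene 2.58 − 0.0117 = 2.5683; Holocene 0.0117 − 0 = 0.0117; Terreneuvian 538.8 − 521 = 17.8; Paleocene 66 − 56 = 10; Oligocene 33.9 − 23.03 = 10.87; Guadalupian 273.01 − 259.51 = 13.5; Eocene 56 − 33.9 = 22.1.
Ranking these from longest: Eocene > Terreneuvian > Guadalupian > Oligocene > Paleocene > Pleistocene > Holocene.
Position 3 in that ranking is Guadalupian, which lasted 13.5 Myr.

Guadalupian, 13.5 million years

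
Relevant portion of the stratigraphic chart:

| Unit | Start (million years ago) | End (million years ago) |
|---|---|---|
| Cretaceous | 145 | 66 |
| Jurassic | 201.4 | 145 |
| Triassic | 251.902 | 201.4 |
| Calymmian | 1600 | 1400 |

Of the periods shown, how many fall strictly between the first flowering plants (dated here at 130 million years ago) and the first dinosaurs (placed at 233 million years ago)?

1

233 Ma sits inside the Triassic (251.902–201.4) and 130 Ma inside the Cretaceous (145–66); neither of those is wholly between the two dates.
The listed periods lying completely between them are Jurassic — 1 in all.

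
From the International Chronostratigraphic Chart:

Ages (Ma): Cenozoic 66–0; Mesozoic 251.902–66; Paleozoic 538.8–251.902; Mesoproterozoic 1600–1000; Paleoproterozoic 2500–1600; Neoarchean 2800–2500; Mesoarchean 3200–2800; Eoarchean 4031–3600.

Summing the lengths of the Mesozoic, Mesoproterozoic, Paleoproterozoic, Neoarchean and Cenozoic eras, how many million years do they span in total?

Each duration: Mesozoic = 185.902; Mesoproterozoic = 600; Paleoproterozoic = 900; Neoarchean = 300; Cenozoic = 66.
Sum: 185.902 + 600 + 900 + 300 + 66 = 2051.902 Myr.

2051.902 million years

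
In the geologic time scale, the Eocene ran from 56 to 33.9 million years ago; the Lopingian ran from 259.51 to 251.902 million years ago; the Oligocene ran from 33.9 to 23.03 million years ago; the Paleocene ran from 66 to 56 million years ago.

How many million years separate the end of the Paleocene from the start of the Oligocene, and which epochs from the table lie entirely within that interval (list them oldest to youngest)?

The Paleocene closes at 56 Ma and the Oligocene opens at 33.9 Ma, so the interval is 56 − 33.9 = 22.1 Myr.
An epoch fits inside if it starts at or after 56 Ma and ends at or before 33.9 Ma; oldest first that gives Eocene.

22.1 million years; Eocene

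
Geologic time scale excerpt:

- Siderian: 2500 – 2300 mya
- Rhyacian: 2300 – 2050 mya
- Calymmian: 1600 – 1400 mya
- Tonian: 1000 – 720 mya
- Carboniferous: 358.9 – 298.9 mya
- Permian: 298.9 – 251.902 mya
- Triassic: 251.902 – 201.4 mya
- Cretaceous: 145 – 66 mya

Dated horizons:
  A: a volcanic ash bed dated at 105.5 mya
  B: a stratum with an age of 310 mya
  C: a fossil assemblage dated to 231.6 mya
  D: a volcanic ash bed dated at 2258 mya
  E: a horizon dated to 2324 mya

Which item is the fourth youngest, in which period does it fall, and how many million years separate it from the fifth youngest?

D, in the Rhyacian; 66 million years to E

Smaller Ma means younger, so youngest first: A 105.5 < C 231.6 < B 310 < D 2258 < E 2324.
Counting 4 along gives D (2258 Ma); the excerpt puts that inside the Rhyacian, 2300–2050 Ma.
Next in line is E (2324 Ma), and 2324 − 2258 = 66 Myr.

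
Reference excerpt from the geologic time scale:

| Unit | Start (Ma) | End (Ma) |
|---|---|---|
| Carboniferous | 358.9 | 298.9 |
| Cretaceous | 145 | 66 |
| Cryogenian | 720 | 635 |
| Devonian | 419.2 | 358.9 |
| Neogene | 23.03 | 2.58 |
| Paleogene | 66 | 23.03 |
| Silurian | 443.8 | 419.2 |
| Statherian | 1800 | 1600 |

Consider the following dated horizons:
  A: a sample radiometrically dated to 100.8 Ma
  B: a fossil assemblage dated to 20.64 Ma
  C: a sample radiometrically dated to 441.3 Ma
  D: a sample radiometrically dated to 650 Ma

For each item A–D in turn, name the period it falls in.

A: 100.8 Ma lies in 145–66 Ma, so Cretaceous.
B: 20.64 Ma lies in 23.03–2.58 Ma, so Neogene.
C: 441.3 Ma lies in 443.8–419.2 Ma, so Silurian.
D: 650 Ma lies in 720–635 Ma, so Cryogenian.

A — Cretaceous; B — Neogene; C — Silurian; D — Cryogenian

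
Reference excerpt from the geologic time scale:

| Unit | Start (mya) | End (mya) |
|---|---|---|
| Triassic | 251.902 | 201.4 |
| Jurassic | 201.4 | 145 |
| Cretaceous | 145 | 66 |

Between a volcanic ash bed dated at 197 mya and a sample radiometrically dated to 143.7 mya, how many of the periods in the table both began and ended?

Checking each listed span, none has both start < 197 Ma and end > 143.7 Ma — every period straddles one of the two dates or lies outside them — so the count is 0.

0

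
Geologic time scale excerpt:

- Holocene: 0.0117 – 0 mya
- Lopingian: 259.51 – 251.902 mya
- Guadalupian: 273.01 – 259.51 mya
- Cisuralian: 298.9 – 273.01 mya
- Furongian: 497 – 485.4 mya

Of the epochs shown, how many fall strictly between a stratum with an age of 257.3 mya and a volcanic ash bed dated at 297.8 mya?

The older date is 297.8 Ma and the younger is 257.3 Ma.
Epochs with start < 297.8 and end > 257.3 Ma: Guadalupian (273.01–259.51).
That is 1 complete epoch.

1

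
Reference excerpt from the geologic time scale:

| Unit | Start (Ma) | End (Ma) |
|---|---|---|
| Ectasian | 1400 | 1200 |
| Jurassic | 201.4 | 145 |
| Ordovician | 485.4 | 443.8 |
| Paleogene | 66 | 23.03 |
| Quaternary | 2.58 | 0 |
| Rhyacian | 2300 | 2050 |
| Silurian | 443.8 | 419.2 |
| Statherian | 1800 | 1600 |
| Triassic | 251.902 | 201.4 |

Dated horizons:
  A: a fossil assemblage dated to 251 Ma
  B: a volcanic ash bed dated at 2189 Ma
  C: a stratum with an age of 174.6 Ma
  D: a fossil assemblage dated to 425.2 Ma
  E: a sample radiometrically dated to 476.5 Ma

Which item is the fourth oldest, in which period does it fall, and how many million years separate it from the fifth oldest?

Larger Ma means older, so oldest first: B 2189 > E 476.5 > D 425.2 > A 251 > C 174.6.
Counting 4 along gives A (251 Ma); the excerpt puts that inside the Triassic, 251.902–201.4 Ma.
Next in line is C (174.6 Ma), and 251 − 174.6 = 76.4 Myr.

A, in the Triassic; 76.4 million years to C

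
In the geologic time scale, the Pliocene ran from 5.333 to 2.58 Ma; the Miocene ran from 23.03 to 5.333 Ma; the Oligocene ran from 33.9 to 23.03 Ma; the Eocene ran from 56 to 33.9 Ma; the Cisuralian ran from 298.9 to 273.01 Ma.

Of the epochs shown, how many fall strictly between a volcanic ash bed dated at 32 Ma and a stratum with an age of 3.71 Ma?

1

32 Ma sits inside the Oligocene (33.9–23.03) and 3.71 Ma inside the Pliocene (5.333–2.58); neither of those is wholly between the two dates.
The listed epochs lying completely between them are Miocene — 1 in all.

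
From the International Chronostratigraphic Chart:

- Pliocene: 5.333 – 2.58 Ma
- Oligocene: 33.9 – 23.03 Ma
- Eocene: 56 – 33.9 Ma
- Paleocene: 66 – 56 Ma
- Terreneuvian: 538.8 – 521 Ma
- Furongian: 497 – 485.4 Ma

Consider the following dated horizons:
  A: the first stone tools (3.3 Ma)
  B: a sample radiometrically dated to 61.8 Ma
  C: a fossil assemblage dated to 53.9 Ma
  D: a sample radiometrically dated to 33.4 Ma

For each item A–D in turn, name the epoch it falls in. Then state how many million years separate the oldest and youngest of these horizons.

A: 3.3 Ma lies in 5.333–2.58 Ma, so Pliocene.
B: 61.8 Ma lies in 66–56 Ma, so Paleocene.
C: 53.9 Ma lies in 56–33.9 Ma, so Eocene.
D: 33.4 Ma lies in 33.9–23.03 Ma, so Oligocene.
Oldest = 61.8 Ma, youngest = 3.3 Ma → span 58.5 Myr.

A — Pliocene; B — Paleocene; C — Eocene; D — Oligocene; span 58.5 million years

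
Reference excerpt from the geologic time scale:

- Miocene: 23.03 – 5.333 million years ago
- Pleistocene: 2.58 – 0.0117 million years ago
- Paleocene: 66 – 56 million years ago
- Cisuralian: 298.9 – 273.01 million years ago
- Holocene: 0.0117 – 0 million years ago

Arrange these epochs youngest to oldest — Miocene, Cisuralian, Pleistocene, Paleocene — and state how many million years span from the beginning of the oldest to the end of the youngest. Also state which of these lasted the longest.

Pleistocene → Miocene → Paleocene → Cisuralian; total span 298.8883 Myr; longest is Cisuralian

Start ages (Ma): Cisuralian 298.9, Paleocene 66, Miocene 23.03, Pleistocene 2.58.
Ordered youngest to oldest: Pleistocene, Miocene, Paleocene, Cisuralian.
Span = 298.9 − 0.0117 = 298.8883 Myr.
Durations: Miocene 17.697, Pleistocene 2.5683, Paleocene 10, Cisuralian 25.89 → longest is Cisuralian (25.89 Myr).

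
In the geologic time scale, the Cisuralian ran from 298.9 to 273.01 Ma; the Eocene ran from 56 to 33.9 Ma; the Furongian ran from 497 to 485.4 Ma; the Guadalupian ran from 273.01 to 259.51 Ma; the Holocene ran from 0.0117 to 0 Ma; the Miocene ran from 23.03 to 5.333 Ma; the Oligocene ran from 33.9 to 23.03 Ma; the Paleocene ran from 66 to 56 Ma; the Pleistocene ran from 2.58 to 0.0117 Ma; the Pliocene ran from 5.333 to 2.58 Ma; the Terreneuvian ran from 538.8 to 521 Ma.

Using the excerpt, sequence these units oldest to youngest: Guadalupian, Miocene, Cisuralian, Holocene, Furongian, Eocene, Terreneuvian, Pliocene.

The oldest of these is Terreneuvian (starts 538.8 Ma) and the youngest is Holocene (ends 0 Ma).
In between, by decreasing start age: Furongian (497), Cisuralian (298.9), Guadalupian (273.01), Eocene (56), Miocene (23.03), Pliocene (5.333).

Terreneuvian, Furongian, Cisuralian, Guadalupian, Eocene, Miocene, Pliocene, Holocene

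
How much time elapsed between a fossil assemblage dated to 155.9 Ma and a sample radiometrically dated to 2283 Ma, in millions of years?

2283 − 155.9 = 2127.1 million years.

2127.1 million years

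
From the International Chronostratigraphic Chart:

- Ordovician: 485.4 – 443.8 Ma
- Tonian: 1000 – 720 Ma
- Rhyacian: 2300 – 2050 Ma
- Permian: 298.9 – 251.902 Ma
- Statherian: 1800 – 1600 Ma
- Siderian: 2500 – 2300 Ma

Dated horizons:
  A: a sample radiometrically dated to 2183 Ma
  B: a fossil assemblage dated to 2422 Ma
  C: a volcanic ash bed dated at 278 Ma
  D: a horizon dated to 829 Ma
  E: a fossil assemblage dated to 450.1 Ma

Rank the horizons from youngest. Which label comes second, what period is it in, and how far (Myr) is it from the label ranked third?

Smaller Ma means younger, so youngest first: C 278 < E 450.1 < D 829 < A 2183 < B 2422.
Counting 2 along gives E (450.1 Ma); the excerpt puts that inside the Ordovician, 485.4–443.8 Ma.
Next in line is D (829 Ma), and 829 − 450.1 = 378.9 Myr.

E, in the Ordovician; 378.9 million years to D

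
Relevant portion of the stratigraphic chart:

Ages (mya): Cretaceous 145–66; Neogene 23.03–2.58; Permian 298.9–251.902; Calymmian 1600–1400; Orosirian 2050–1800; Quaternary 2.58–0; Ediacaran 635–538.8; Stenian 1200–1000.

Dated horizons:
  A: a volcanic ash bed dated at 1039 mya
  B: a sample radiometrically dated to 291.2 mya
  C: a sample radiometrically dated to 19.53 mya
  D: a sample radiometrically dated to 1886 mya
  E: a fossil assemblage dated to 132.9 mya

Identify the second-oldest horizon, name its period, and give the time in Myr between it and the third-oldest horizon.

A, in the Stenian; 747.8 million years to B

Larger Ma means older, so oldest first: D 1886 > A 1039 > B 291.2 > E 132.9 > C 19.53.
Counting 2 along gives A (1039 Ma); the excerpt puts that inside the Stenian, 1200–1000 Ma.
Next in line is B (291.2 Ma), and 1039 − 291.2 = 747.8 Myr.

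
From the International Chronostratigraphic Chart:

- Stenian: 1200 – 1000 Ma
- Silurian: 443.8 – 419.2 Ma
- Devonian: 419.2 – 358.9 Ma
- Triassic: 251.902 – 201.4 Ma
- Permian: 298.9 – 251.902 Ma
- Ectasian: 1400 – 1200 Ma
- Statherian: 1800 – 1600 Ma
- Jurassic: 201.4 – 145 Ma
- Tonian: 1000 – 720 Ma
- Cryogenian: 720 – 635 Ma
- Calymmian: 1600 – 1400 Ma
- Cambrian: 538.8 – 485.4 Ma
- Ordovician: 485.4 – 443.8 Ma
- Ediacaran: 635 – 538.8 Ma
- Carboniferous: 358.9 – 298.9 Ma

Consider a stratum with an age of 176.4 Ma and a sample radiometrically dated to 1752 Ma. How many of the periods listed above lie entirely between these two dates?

The older date is 1752 Ma and the younger is 176.4 Ma.
Periods with start < 1752 and end > 176.4 Ma: Calymmian (1600–1400), Ectasian (1400–1200), Stenian (1200–1000), Tonian (1000–720), Cryogenian (720–635), Ediacaran (635–538.8), Cambrian (538.8–485.4), Ordovician (485.4–443.8), Silurian (443.8–419.2), Devonian (419.2–358.9), Carboniferous (358.9–298.9), Permian (298.9–251.902), Triassic (251.902–201.4).
That is 13 complete periods.

13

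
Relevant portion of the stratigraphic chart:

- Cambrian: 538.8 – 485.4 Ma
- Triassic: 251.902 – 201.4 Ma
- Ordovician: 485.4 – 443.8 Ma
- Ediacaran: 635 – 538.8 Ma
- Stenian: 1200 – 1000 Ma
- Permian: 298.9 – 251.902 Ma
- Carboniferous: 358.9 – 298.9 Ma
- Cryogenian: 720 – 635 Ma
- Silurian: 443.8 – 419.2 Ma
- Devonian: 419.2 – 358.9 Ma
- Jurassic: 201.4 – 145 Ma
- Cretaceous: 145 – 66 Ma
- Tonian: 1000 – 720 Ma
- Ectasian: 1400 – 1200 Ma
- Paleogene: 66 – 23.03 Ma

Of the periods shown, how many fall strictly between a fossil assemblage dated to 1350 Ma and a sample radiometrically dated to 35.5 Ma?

The older date is 1350 Ma and the younger is 35.5 Ma.
Periods with start < 1350 and end > 35.5 Ma: Stenian (1200–1000), Tonian (1000–720), Cryogenian (720–635), Ediacaran (635–538.8), Cambrian (538.8–485.4), Ordovician (485.4–443.8), Silurian (443.8–419.2), Devonian (419.2–358.9), Carboniferous (358.9–298.9), Permian (298.9–251.902), Triassic (251.902–201.4), Jurassic (201.4–145), Cretaceous (145–66).
That is 13 complete periods.

13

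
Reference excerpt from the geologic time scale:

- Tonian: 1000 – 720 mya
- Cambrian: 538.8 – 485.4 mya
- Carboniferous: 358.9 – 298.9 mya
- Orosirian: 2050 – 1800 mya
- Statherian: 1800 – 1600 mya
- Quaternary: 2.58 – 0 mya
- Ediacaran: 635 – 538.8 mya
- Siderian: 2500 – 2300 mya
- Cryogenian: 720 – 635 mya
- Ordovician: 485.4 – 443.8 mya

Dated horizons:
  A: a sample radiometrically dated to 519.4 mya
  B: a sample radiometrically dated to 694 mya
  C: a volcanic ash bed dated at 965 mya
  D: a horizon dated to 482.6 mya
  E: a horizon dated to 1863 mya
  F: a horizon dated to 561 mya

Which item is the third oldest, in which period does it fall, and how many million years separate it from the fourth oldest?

Sorted oldest-first by Ma: E (1863), C (965), B (694), F (561), A (519.4), D (482.6).
The third oldest is B at 694 Ma, which lies in 720–635 Ma: the Cryogenian.
The fourth oldest is F at 561 Ma; separation = |694 − 561| = 133 Myr.

B, in the Cryogenian; 133 million years to F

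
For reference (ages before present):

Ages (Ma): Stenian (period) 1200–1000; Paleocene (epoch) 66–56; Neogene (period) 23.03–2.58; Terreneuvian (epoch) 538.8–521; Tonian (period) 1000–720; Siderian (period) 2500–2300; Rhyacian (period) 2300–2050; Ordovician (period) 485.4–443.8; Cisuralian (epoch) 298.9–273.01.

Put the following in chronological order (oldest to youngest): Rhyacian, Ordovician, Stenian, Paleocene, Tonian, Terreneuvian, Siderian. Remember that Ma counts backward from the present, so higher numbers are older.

The oldest of these is Siderian (starts 2500 Ma) and the youngest is Paleocene (ends 56 Ma).
In between, by decreasing start age: Rhyacian (2300), Stenian (1200), Tonian (1000), Terreneuvian (538.8), Ordovician (485.4).

Siderian, then Rhyacian, then Stenian, then Tonian, then Terreneuvian, then Ordovician, then Paleocene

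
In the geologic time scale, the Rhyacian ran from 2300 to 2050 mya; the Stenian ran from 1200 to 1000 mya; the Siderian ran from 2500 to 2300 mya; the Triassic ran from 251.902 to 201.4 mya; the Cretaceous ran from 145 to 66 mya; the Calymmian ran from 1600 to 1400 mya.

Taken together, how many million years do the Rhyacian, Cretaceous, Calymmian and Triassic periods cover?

Duration is start − end for each: (2300 − 2050) + (145 − 66) + (1600 − 1400) + (251.902 − 201.4).
That is 250 + 79 + 200 + 50.502, which totals 579.502 million years.

579.502 million years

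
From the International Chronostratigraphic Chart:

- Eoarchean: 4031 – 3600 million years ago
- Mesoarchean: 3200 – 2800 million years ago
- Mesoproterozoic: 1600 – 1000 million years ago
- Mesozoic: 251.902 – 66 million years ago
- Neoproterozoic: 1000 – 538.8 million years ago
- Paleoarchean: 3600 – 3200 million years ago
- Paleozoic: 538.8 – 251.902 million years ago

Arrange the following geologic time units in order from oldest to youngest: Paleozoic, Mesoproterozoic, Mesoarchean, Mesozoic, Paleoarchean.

Sorting by start age (descending Ma, since larger Ma = older): Paleoarchean began 3600, Mesoarchean began 3200, Mesoproterozoic began 1600, Paleozoic began 538.8, Mesozoic began 251.902.

Paleoarchean, then Mesoarchean, then Mesoproterozoic, then Paleozoic, then Mesozoic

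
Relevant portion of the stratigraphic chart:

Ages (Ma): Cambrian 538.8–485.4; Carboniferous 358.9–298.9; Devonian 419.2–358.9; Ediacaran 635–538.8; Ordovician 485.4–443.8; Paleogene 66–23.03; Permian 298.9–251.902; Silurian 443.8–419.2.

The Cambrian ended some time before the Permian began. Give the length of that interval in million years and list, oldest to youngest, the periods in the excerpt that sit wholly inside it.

The Cambrian closes at 485.4 Ma and the Permian opens at 298.9 Ma, so the interval is 485.4 − 298.9 = 186.5 Myr.
A period fits inside if it starts at or after 485.4 Ma and ends at or before 298.9 Ma; oldest first that gives Ordovician, Silurian, Devonian, Carboniferous.

186.5 million years; Ordovician, Silurian, Devonian, Carboniferous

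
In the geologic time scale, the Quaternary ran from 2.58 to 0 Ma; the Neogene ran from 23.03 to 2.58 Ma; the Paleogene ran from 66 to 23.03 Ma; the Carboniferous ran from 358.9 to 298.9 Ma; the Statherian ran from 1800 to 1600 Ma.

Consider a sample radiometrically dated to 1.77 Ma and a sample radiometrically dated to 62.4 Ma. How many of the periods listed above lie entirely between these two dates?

62.4 Ma sits inside the Paleogene (66–23.03) and 1.77 Ma inside the Quaternary (2.58–0); neither of those is wholly between the two dates.
The listed periods lying completely between them are Neogene — 1 in all.

1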